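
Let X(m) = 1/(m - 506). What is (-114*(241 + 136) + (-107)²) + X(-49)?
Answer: -17498596/555 ≈ -31529.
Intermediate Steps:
X(m) = 1/(-506 + m)
(-114*(241 + 136) + (-107)²) + X(-49) = (-114*(241 + 136) + (-107)²) + 1/(-506 - 49) = (-114*377 + 11449) + 1/(-555) = (-42978 + 11449) - 1/555 = -31529 - 1/555 = -17498596/555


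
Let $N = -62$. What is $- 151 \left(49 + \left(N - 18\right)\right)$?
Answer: $4681$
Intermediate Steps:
$- 151 \left(49 + \left(N - 18\right)\right) = - 151 \left(49 - 80\right) = \left(-151\right) \left(-31\right) = 4681$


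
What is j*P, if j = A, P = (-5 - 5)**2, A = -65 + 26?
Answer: -3900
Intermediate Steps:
A = -39
P = 100 (P = (-10)**2 = 100)
j = -39
j*P = -39*100 = -3900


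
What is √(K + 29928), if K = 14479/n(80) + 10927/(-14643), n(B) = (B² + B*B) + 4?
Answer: √3247055572854142115/10416054 ≈ 173.00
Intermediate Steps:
n(B) = 4 + 2*B² (n(B) = (B² + B²) + 4 = 2*B² + 4 = 4 + 2*B²)
K = 24035563/62496324 (K = 14479/(4 + 2*80²) + 10927/(-14643) = 14479/(4 + 2*6400) + 10927*(-1/14643) = 14479/(4 + 12800) - 10927/14643 = 14479/12804 - 10927/14643 = 24035563/62496324 ≈ 0.38459)
√(K + 29928) = √(24035563/62496324 + 29928) = √(1870414020235/62496324) = √3247055572854142115/10416054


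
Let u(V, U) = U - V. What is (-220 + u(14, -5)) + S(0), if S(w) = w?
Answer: -239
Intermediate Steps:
(-220 + u(14, -5)) + S(0) = (-220 + (-5 - 1*14)) + 0 = (-220 + (-5 - 14)) + 0 = (-220 - 19) + 0 = -239 + 0 = -239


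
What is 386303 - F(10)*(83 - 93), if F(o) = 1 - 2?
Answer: 386293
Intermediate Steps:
F(o) = -1
386303 - F(10)*(83 - 93) = 386303 - (-1)*(83 - 93) = 386303 - (-1)*(-10) = 386303 - 1*10 = 386303 - 10 = 386293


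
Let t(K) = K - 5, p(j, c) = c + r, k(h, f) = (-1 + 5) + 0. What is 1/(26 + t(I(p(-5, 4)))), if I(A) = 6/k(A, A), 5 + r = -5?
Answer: 2/45 ≈ 0.044444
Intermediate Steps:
r = -10 (r = -5 - 5 = -10)
k(h, f) = 4 (k(h, f) = 4 + 0 = 4)
p(j, c) = -10 + c (p(j, c) = c - 10 = -10 + c)
I(A) = 3/2 (I(A) = 6/4 = 6*(1/4) = 3/2)
t(K) = -5 + K
1/(26 + t(I(p(-5, 4)))) = 1/(26 + (-5 + 3/2)) = 1/(26 - 7/2) = 1/(45/2) = 2/45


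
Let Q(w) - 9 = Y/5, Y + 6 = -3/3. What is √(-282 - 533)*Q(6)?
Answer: 38*I*√815/5 ≈ 216.97*I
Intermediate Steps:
Y = -7 (Y = -6 - 3/3 = -6 - 3*⅓ = -6 - 1 = -7)
Q(w) = 38/5 (Q(w) = 9 - 7/5 = 38/5)
√(-282 - 533)*Q(6) = √(-282 - 533)*(38/5) = √(-815)*(38/5) = (I*√815)*(38/5) = 38*I*√815/5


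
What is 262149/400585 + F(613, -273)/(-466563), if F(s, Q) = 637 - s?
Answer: 40766469949/62299379785 ≈ 0.65436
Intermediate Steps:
262149/400585 + F(613, -273)/(-466563) = 262149/400585 + (637 - 1*613)/(-466563) = 262149*(1/400585) + (637 - 613)*(-1/466563) = 262149/400585 + 24*(-1/466563) = 262149/400585 - 8/155521 = 40766469949/62299379785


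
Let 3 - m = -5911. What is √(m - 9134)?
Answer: 2*I*√805 ≈ 56.745*I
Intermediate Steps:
m = 5914 (m = 3 - 1*(-5911) = 3 + 5911 = 5914)
√(m - 9134) = √(5914 - 9134) = √(-3220) = 2*I*√805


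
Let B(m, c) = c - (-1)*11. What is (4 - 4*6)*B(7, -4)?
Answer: -140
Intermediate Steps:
B(m, c) = 11 + c (B(m, c) = c - 1*(-11) = c + 11 = 11 + c)
(4 - 4*6)*B(7, -4) = (4 - 4*6)*(11 - 4) = (4 - 24)*7 = -20*7 = -140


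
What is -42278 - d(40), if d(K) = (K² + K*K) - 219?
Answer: -45259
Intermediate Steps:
d(K) = -219 + 2*K² (d(K) = (K² + K²) - 219 = 2*K² - 219 = -219 + 2*K²)
-42278 - d(40) = -42278 - (-219 + 2*40²) = -42278 - (-219 + 2*1600) = -42278 - (-219 + 3200) = -42278 - 1*2981 = -42278 - 2981 = -45259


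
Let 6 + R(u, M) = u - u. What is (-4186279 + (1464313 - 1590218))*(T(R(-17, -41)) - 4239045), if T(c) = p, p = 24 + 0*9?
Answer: 18279438531864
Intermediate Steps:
p = 24 (p = 24 + 0 = 24)
R(u, M) = -6 (R(u, M) = -6 + (u - u) = -6 + 0 = -6)
T(c) = 24
(-4186279 + (1464313 - 1590218))*(T(R(-17, -41)) - 4239045) = (-4186279 + (1464313 - 1590218))*(24 - 4239045) = (-4186279 - 125905)*(-4239021) = -4312184*(-4239021) = 18279438531864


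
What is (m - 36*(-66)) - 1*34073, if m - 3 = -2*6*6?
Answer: -31766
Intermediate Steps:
m = -69 (m = 3 - 2*6*6 = 3 - 12*6 = 3 - 72 = -69)
(m - 36*(-66)) - 1*34073 = (-69 - 36*(-66)) - 1*34073 = (-69 + 2376) - 34073 = 2307 - 34073 = -31766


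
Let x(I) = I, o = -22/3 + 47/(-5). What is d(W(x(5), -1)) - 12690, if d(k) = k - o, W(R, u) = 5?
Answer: -190024/15 ≈ -12668.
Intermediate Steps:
o = -251/15 (o = -22*⅓ + 47*(-⅕) = -22/3 - 47/5 = -251/15 ≈ -16.733)
d(k) = 251/15 + k (d(k) = k - 1*(-251/15) = k + 251/15 = 251/15 + k)
d(W(x(5), -1)) - 12690 = (251/15 + 5) - 12690 = 326/15 - 12690 = -190024/15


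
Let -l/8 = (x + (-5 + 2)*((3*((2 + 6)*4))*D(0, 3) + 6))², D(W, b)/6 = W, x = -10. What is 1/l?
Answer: -1/6272 ≈ -0.00015944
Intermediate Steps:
D(W, b) = 6*W
l = -6272 (l = -8*(-10 + (-5 + 2)*((3*((2 + 6)*4))*(6*0) + 6))² = -8*(-10 - 3*((3*(8*4))*0 + 6))² = -8*(-10 - 3*((3*32)*0 + 6))² = -8*(-10 - 3*(96*0 + 6))² = -8*(-10 - 3*(0 + 6))² = -8*(-10 - 3*6)² = -8*(-10 - 18)² = -8*(-28)² = -8*784 = -6272)
1/l = 1/(-6272) = -1/6272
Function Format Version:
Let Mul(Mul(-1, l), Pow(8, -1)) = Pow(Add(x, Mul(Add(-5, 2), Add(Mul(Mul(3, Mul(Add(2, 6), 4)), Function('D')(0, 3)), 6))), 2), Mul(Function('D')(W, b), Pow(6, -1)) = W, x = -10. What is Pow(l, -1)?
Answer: Rational(-1, 6272) ≈ -0.00015944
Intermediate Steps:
Function('D')(W, b) = Mul(6, W)
l = -6272 (l = Mul(-8, Pow(Add(-10, Mul(Add(-5, 2), Add(Mul(Mul(3, Mul(Add(2, 6), 4)), Mul(6, 0)), 6))), 2)) = Mul(-8, Pow(Add(-10, Mul(-3, Add(Mul(Mul(3, Mul(8, 4)), 0), 6))), 2)) = Mul(-8, Pow(Add(-10, Mul(-3, Add(Mul(Mul(3, 32), 0), 6))), 2)) = Mul(-8, Pow(Add(-10, Mul(-3, Add(Mul(96, 0), 6))), 2)) = Mul(-8, Pow(Add(-10, Mul(-3, Add(0, 6))), 2)) = Mul(-8, Pow(Add(-10, Mul(-3, 6)), 2)) = Mul(-8, Pow(Add(-10, -18), 2)) = Mul(-8, Pow(-28, 2)) = Mul(-8, 784) = -6272)
Pow(l, -1) = Pow(-6272, -1) = Rational(-1, 6272)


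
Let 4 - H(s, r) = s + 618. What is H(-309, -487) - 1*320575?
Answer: -320880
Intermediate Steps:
H(s, r) = -614 - s (H(s, r) = 4 - (s + 618) = 4 - (618 + s) = 4 + (-618 - s) = -614 - s)
H(-309, -487) - 1*320575 = (-614 - 1*(-309)) - 1*320575 = (-614 + 309) - 320575 = -305 - 320575 = -320880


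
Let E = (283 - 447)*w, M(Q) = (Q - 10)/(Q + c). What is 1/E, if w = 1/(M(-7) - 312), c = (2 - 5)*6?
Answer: 7783/4100 ≈ 1.8983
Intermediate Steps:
c = -18 (c = -3*6 = -18)
M(Q) = (-10 + Q)/(-18 + Q) (M(Q) = (Q - 10)/(Q - 18) = (-10 + Q)/(-18 + Q))
w = -25/7783 (w = 1/((-10 - 7)/(-18 - 7) - 312) = 1/(-17/(-25) - 312) = 1/(-1/25*(-17) - 312) = 1/(17/25 - 312) = 1/(-7783/25) = -25/7783 ≈ -0.0032121)
E = 4100/7783 (E = (283 - 447)*(-25/7783) = -164*(-25/7783) = 4100/7783 ≈ 0.52679)
1/E = 1/(4100/7783) = 7783/4100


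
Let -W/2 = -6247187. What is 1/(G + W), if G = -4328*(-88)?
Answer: 1/12875238 ≈ 7.7668e-8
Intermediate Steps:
W = 12494374 (W = -2*(-6247187) = 12494374)
G = 380864
1/(G + W) = 1/(380864 + 12494374) = 1/12875238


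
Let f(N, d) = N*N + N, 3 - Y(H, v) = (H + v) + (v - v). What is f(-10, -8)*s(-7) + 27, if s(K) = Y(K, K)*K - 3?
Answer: -10953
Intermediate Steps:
Y(H, v) = 3 - H - v (Y(H, v) = 3 - ((H + v) + (v - v)) = 3 - ((H + v) + 0) = 3 - (H + v) = 3 + (-H - v) = 3 - H - v)
f(N, d) = N + N**2 (f(N, d) = N**2 + N = N + N**2)
s(K) = -3 + K*(3 - 2*K) (s(K) = (3 - K - K)*K - 3 = (3 - 2*K)*K - 3 = K*(3 - 2*K) - 3 = -3 + K*(3 - 2*K))
f(-10, -8)*s(-7) + 27 = (-10*(1 - 10))*(-3 - 1*(-7)*(-3 + 2*(-7))) + 27 = (-10*(-9))*(-3 - 1*(-7)*(-3 - 14)) + 27 = 90*(-3 - 1*(-7)*(-17)) + 27 = 90*(-3 - 119) + 27 = 90*(-122) + 27 = -10980 + 27 = -10953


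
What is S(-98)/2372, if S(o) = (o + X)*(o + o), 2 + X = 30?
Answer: 3430/593 ≈ 5.7841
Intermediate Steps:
X = 28 (X = -2 + 30 = 28)
S(o) = 2*o*(28 + o) (S(o) = (o + 28)*(o + o) = (28 + o)*(2*o) = 2*o*(28 + o))
S(-98)/2372 = (2*(-98)*(28 - 98))/2372 = (2*(-98)*(-70))*(1/2372) = 13720*(1/2372) = 3430/593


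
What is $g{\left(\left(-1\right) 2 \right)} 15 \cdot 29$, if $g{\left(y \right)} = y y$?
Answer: $1740$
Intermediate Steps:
$g{\left(y \right)} = y^{2}$
$g{\left(\left(-1\right) 2 \right)} 15 \cdot 29 = \left(\left(-1\right) 2\right)^{2} \cdot 15 \cdot 29 = \left(-2\right)^{2} \cdot 15 \cdot 29 = 4 \cdot 15 \cdot 29 = 60 \cdot 29 = 1740$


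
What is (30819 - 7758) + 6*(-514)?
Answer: 19977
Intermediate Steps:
(30819 - 7758) + 6*(-514) = 23061 - 3084 = 19977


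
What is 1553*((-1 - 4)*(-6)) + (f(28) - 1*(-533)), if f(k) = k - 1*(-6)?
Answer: 47157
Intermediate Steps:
f(k) = 6 + k (f(k) = k + 6 = 6 + k)
1553*((-1 - 4)*(-6)) + (f(28) - 1*(-533)) = 1553*((-1 - 4)*(-6)) + ((6 + 28) - 1*(-533)) = 1553*(-5*(-6)) + (34 + 533) = 1553*30 + 567 = 46590 + 567 = 47157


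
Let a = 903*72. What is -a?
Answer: -65016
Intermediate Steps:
a = 65016
-a = -1*65016 = -65016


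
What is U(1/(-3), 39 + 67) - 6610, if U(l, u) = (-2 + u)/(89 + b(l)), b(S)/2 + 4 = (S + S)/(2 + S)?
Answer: -2650090/401 ≈ -6608.7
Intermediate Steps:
b(S) = -8 + 4*S/(2 + S) (b(S) = -8 + 2*((S + S)/(2 + S)) = -8 + 2*((2*S)/(2 + S)) = -8 + 2*(2*S/(2 + S)) = -8 + 4*S/(2 + S))
U(l, u) = (-2 + u)/(89 + 4*(-4 - l)/(2 + l))
U(1/(-3), 39 + 67) - 6610 = (-2 + (39 + 67))*(2 + 1/(-3))/(162 + 85/(-3)) - 6610 = (-2 + 106)*(2 - ⅓)/(162 + 85*(-⅓)) - 6610 = 104*(5/3)/(162 - 85/3) - 6610 = 104*(5/3)/(401/3) - 6610 = (3/401)*104*(5/3) - 6610 = 520/401 - 6610 = -2650090/401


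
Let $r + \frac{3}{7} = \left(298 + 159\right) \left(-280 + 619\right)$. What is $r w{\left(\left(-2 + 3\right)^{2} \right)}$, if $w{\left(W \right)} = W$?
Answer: $\frac{1084458}{7} \approx 1.5492 \cdot 10^{5}$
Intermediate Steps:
$r = \frac{1084458}{7}$ ($r = - \frac{3}{7} + \left(298 + 159\right) \left(-280 + 619\right) = - \frac{3}{7} + 457 \cdot 339 = - \frac{3}{7} + 154923 = \frac{1084458}{7} \approx 1.5492 \cdot 10^{5}$)
$r w{\left(\left(-2 + 3\right)^{2} \right)} = \frac{1084458 \left(-2 + 3\right)^{2}}{7} = \frac{1084458 \cdot 1^{2}}{7} = \frac{1084458}{7} \cdot 1 = \frac{1084458}{7}$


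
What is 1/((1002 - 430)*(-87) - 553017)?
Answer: -1/602781 ≈ -1.6590e-6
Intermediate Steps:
1/((1002 - 430)*(-87) - 553017) = 1/(572*(-87) - 553017) = 1/(-49764 - 553017) = 1/(-602781) = -1/602781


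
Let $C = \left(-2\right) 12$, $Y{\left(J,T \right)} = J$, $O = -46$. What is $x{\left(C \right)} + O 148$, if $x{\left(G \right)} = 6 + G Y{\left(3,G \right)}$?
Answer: $-6874$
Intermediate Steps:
$C = -24$
$x{\left(G \right)} = 6 + 3 G$ ($x{\left(G \right)} = 6 + G 3 = 6 + 3 G$)
$x{\left(C \right)} + O 148 = \left(6 + 3 \left(-24\right)\right) - 6808 = \left(6 - 72\right) - 6808 = -66 - 6808 = -6874$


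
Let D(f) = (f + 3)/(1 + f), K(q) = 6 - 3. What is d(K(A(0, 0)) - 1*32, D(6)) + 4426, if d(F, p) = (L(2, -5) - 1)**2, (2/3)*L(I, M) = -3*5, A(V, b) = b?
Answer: 19913/4 ≈ 4978.3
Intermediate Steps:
K(q) = 3
L(I, M) = -45/2 (L(I, M) = 3*(-3*5)/2 = (3/2)*(-15) = -45/2)
D(f) = (3 + f)/(1 + f)
d(F, p) = 2209/4 (d(F, p) = (-45/2 - 1)**2 = (-47/2)**2 = 2209/4)
d(K(A(0, 0)) - 1*32, D(6)) + 4426 = 2209/4 + 4426 = 19913/4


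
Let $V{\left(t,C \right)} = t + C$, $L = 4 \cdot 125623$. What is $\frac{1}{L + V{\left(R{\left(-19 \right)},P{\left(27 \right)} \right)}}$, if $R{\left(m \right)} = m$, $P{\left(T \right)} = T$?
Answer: $\frac{1}{502500} \approx 1.9901 \cdot 10^{-6}$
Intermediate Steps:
$L = 502492$
$V{\left(t,C \right)} = C + t$
$\frac{1}{L + V{\left(R{\left(-19 \right)},P{\left(27 \right)} \right)}} = \frac{1}{502492 + \left(27 - 19\right)} = \frac{1}{502492 + 8} = \frac{1}{502500}$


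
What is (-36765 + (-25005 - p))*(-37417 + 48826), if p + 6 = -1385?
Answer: -688864011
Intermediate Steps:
p = -1391 (p = -6 - 1385 = -1391)
(-36765 + (-25005 - p))*(-37417 + 48826) = (-36765 + (-25005 - 1*(-1391)))*(-37417 + 48826) = (-36765 + (-25005 + 1391))*11409 = (-36765 - 23614)*11409 = -60379*11409 = -688864011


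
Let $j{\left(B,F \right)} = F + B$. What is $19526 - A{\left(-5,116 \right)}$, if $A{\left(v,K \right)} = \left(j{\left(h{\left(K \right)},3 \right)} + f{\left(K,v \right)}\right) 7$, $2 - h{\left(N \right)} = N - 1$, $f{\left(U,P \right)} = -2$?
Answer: $20310$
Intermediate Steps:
$h{\left(N \right)} = 3 - N$ ($h{\left(N \right)} = 2 - \left(N - 1\right) = 2 - \left(-1 + N\right) = 3 - N$)
$j{\left(B,F \right)} = B + F$
$A{\left(v,K \right)} = 28 - 7 K$ ($A{\left(v,K \right)} = \left(\left(\left(3 - K\right) + 3\right) - 2\right) 7 = \left(\left(6 - K\right) - 2\right) 7 = \left(4 - K\right) 7 = 28 - 7 K$)
$19526 - A{\left(-5,116 \right)} = 19526 - \left(28 - 812\right) = 19526 - -784 = 19526 + 784 = 20310$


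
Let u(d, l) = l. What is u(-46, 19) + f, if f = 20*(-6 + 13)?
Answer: 159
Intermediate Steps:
f = 140 (f = 20*7 = 140)
u(-46, 19) + f = 19 + 140 = 159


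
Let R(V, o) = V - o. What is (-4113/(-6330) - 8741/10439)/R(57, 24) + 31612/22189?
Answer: 22886060640691/16128464510730 ≈ 1.4190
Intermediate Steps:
(-4113/(-6330) - 8741/10439)/R(57, 24) + 31612/22189 = (-4113/(-6330) - 8741/10439)/(57 - 1*24) + 31612/22189 = (-4113*(-1/6330) - 8741*1/10439)/(57 - 24) + 31612*(1/22189) = (1371/2110 - 8741/10439)/33 + 31612/22189 = -4131641/22026290*1/33 + 31612/22189 = -4131641/726867570 + 31612/22189 = 22886060640691/16128464510730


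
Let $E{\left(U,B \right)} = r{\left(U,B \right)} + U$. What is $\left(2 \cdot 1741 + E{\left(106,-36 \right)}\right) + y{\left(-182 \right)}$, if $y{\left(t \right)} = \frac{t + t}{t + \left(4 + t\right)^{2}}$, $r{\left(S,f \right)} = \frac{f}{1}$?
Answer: $\frac{55947370}{15751} \approx 3552.0$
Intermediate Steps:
$r{\left(S,f \right)} = f$ ($r{\left(S,f \right)} = f 1 = f$)
$E{\left(U,B \right)} = B + U$
$y{\left(t \right)} = \frac{2 t}{t + \left(4 + t\right)^{2}}$
$\left(2 \cdot 1741 + E{\left(106,-36 \right)}\right) + y{\left(-182 \right)} = \left(2 \cdot 1741 + \left(-36 + 106\right)\right) + 2 \left(-182\right) \frac{1}{-182 + \left(4 - 182\right)^{2}} = \left(3482 + 70\right) + 2 \left(-182\right) \frac{1}{-182 + \left(-178\right)^{2}} = 3552 + 2 \left(-182\right) \frac{1}{-182 + 31684} = 3552 + 2 \left(-182\right) \frac{1}{31502} = 3552 - \frac{182}{15751} = \frac{55947370}{15751}$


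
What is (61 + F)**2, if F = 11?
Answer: 5184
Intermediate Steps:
(61 + F)**2 = (61 + 11)**2 = 72**2 = 5184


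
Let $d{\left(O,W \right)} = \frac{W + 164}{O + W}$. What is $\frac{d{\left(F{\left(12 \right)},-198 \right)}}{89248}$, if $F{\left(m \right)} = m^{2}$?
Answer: $\frac{17}{2409696} \approx 7.0548 \cdot 10^{-6}$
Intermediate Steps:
$d{\left(O,W \right)} = \frac{164 + W}{O + W}$
$\frac{d{\left(F{\left(12 \right)},-198 \right)}}{89248} = \frac{\frac{1}{12^{2} - 198} \left(164 - 198\right)}{89248} = \frac{1}{144 - 198} \left(-34\right) \frac{1}{89248} = \frac{1}{-54} \left(-34\right) \frac{1}{89248} = \left(- \frac{1}{54}\right) \left(-34\right) \frac{1}{89248} = \frac{17}{27} \cdot \frac{1}{89248} = \frac{17}{2409696}$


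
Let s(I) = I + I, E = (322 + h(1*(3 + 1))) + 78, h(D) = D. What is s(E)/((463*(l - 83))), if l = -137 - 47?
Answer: -808/123621 ≈ -0.0065361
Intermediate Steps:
E = 404 (E = (322 + 1*(3 + 1)) + 78 = (322 + 1*4) + 78 = (322 + 4) + 78 = 326 + 78 = 404)
s(I) = 2*I
l = -184
s(E)/((463*(l - 83))) = (2*404)/((463*(-184 - 83))) = 808/((463*(-267))) = 808/(-123621) = 808*(-1/123621) = -808/123621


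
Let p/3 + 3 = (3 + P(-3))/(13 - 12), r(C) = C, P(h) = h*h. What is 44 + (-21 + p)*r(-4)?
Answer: 20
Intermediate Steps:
P(h) = h²
p = 27 (p = -9 + 3*((3 + (-3)²)/(13 - 12)) = -9 + 3*((3 + 9)/1) = -9 + 3*(12*1) = -9 + 3*12 = -9 + 36 = 27)
44 + (-21 + p)*r(-4) = 44 + (-21 + 27)*(-4) = 44 + 6*(-4) = 44 - 24 = 20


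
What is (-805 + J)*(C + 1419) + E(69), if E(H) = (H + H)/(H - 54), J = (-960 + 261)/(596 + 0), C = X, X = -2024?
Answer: 1453476391/2980 ≈ 4.8774e+5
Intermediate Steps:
C = -2024
J = -699/596 ≈ -1.1728
E(H) = 2*H/(-54 + H) (E(H) = (2*H)/(-54 + H) = 2*H/(-54 + H))
(-805 + J)*(C + 1419) + E(69) = (-805 - 699/596)*(-2024 + 1419) + 2*69/(-54 + 69) = -480479/596*(-605) + 2*69/15 = 290689795/596 + 2*69*(1/15) = 290689795/596 + 46/5 = 1453476391/2980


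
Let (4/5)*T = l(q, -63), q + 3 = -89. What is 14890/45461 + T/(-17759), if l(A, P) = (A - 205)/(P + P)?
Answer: 14800663495/45211146344 ≈ 0.32737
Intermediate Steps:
q = -92 (q = -3 - 89 = -92)
l(A, P) = (-205 + A)/(2*P) (l(A, P) = (-205 + A)/((2*P)) = (-205 + A)*(1/(2*P)) = (-205 + A)/(2*P))
T = 165/56 (T = 5*((½)*(-205 - 92)/(-63))/4 = 5*((½)*(-1/63)*(-297))/4 = (5/4)*(33/14) = 165/56 ≈ 2.9464)
14890/45461 + T/(-17759) = 14890/45461 + (165/56)/(-17759) = 14890*(1/45461) + (165/56)*(-1/17759) = 14890/45461 - 165/994504 = 14800663495/45211146344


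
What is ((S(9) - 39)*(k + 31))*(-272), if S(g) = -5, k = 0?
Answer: 371008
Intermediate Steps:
((S(9) - 39)*(k + 31))*(-272) = ((-5 - 39)*(0 + 31))*(-272) = -44*31*(-272) = -1364*(-272) = 371008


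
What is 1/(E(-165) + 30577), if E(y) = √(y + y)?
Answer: 30577/934953259 - I*√330/934953259 ≈ 3.2704e-5 - 1.943e-8*I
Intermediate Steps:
E(y) = √2*√y (E(y) = √(2*y) = √2*√y)
1/(E(-165) + 30577) = 1/(√2*√(-165) + 30577) = 1/(√2*(I*√165) + 30577) = 1/(I*√330 + 30577) = 1/(30577 + I*√330)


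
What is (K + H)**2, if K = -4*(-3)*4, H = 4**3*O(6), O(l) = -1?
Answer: 256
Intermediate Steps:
H = -64 (H = 4**3*(-1) = 64*(-1) = -64)
K = 48 (K = 12*4 = 48)
(K + H)**2 = (48 - 64)**2 = (-16)**2 = 256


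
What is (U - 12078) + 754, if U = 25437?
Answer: 14113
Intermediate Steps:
(U - 12078) + 754 = (25437 - 12078) + 754 = 13359 + 754 = 14113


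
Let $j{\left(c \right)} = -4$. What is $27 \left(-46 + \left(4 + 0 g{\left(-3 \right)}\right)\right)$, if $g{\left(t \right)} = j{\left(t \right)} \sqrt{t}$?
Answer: $-1134$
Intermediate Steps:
$g{\left(t \right)} = - 4 \sqrt{t}$
$27 \left(-46 + \left(4 + 0 g{\left(-3 \right)}\right)\right) = 27 \left(-46 + \left(4 + 0 \left(- 4 \sqrt{-3}\right)\right)\right) = 27 \left(-46 + \left(4 + 0 \left(- 4 i \sqrt{3}\right)\right)\right) = 27 \left(-46 + \left(4 + 0\right)\right) = 27 \left(-46 + 4\right) = 27 \left(-42\right) = -1134$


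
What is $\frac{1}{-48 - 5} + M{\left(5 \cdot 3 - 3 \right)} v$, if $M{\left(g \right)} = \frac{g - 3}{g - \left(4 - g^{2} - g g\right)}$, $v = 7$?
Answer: $\frac{3043}{15688} \approx 0.19397$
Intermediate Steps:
$M{\left(g \right)} = \frac{-3 + g}{-4 + g + 2 g^{2}}$ ($M{\left(g \right)} = \frac{-3 + g}{g + \left(\left(g^{2} + g^{2}\right) - 4\right)} = \frac{-3 + g}{g + \left(2 g^{2} - 4\right)} = \frac{-3 + g}{g + \left(-4 + 2 g^{2}\right)} = \frac{-3 + g}{-4 + g + 2 g^{2}}$)
$\frac{1}{-48 - 5} + M{\left(5 \cdot 3 - 3 \right)} v = \frac{1}{-48 - 5} + \frac{-3 + \left(5 \cdot 3 - 3\right)}{-4 + \left(5 \cdot 3 - 3\right) + 2 \left(5 \cdot 3 - 3\right)^{2}} \cdot 7 = \frac{1}{-53} + \frac{-3 + \left(15 - 3\right)}{-4 + \left(15 - 3\right) + 2 \left(15 - 3\right)^{2}} \cdot 7 = - \frac{1}{53} + \frac{-3 + 12}{-4 + 12 + 2 \cdot 12^{2}} \cdot 7 = - \frac{1}{53} + \frac{1}{-4 + 12 + 2 \cdot 144} \cdot 9 \cdot 7 = - \frac{1}{53} + \frac{1}{-4 + 12 + 288} \cdot 9 \cdot 7 = - \frac{1}{53} + \frac{1}{296} \cdot 9 \cdot 7 = - \frac{1}{53} + \frac{9}{296} \cdot 7 = - \frac{1}{53} + \frac{63}{296} = \frac{3043}{15688}$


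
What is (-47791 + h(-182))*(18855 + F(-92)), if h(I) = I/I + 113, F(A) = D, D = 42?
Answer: -900952269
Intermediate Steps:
F(A) = 42
h(I) = 114 (h(I) = 1 + 113 = 114)
(-47791 + h(-182))*(18855 + F(-92)) = (-47791 + 114)*(18855 + 42) = -47677*18897 = -900952269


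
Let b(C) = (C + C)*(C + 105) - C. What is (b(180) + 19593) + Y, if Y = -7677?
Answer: 114336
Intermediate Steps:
b(C) = -C + 2*C*(105 + C) (b(C) = (2*C)*(105 + C) - C = 2*C*(105 + C) - C = -C + 2*C*(105 + C))
(b(180) + 19593) + Y = (180*(209 + 2*180) + 19593) - 7677 = (180*(209 + 360) + 19593) - 7677 = (180*569 + 19593) - 7677 = (102420 + 19593) - 7677 = 122013 - 7677 = 114336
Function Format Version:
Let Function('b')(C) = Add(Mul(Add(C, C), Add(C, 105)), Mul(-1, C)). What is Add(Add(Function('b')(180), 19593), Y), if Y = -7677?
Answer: 114336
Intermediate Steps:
Function('b')(C) = Add(Mul(-1, C), Mul(2, C, Add(105, C))) (Function('b')(C) = Add(Mul(Mul(2, C), Add(105, C)), Mul(-1, C)) = Add(Mul(2, C, Add(105, C)), Mul(-1, C)) = Add(Mul(-1, C), Mul(2, C, Add(105, C))))
Add(Add(Function('b')(180), 19593), Y) = Add(Add(Mul(180, Add(209, Mul(2, 180))), 19593), -7677) = Add(Add(Mul(180, Add(209, 360)), 19593), -7677) = Add(Add(Mul(180, 569), 19593), -7677) = Add(Add(102420, 19593), -7677) = Add(122013, -7677) = 114336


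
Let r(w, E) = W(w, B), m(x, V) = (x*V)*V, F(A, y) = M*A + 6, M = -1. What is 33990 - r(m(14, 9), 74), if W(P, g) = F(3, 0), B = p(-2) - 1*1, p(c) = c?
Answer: 33987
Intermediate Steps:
F(A, y) = 6 - A (F(A, y) = -A + 6 = 6 - A)
B = -3 (B = -2 - 1*1 = -2 - 1 = -3)
W(P, g) = 3 (W(P, g) = 6 - 1*3 = 6 - 3 = 3)
m(x, V) = x*V**2 (m(x, V) = (V*x)*V = x*V**2)
r(w, E) = 3
33990 - r(m(14, 9), 74) = 33990 - 1*3 = 33990 - 3 = 33987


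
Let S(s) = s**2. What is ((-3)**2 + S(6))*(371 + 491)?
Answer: 38790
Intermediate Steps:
((-3)**2 + S(6))*(371 + 491) = ((-3)**2 + 6**2)*(371 + 491) = (9 + 36)*862 = 45*862 = 38790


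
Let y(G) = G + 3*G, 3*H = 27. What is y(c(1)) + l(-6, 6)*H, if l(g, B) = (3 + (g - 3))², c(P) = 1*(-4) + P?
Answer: 312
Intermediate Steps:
H = 9 (H = (⅓)*27 = 9)
c(P) = -4 + P
l(g, B) = g² (l(g, B) = (3 + (-3 + g))² = g²)
y(G) = 4*G
y(c(1)) + l(-6, 6)*H = 4*(-4 + 1) + (-6)²*9 = 4*(-3) + 36*9 = -12 + 324 = 312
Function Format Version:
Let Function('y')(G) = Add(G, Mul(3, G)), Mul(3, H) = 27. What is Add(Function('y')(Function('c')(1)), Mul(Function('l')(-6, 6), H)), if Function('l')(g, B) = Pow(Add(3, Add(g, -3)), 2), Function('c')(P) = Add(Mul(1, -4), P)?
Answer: 312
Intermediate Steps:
H = 9 (H = Mul(Rational(1, 3), 27) = 9)
Function('c')(P) = Add(-4, P)
Function('l')(g, B) = Pow(g, 2) (Function('l')(g, B) = Pow(Add(3, Add(-3, g)), 2) = Pow(g, 2))
Function('y')(G) = Mul(4, G)
Add(Function('y')(Function('c')(1)), Mul(Function('l')(-6, 6), H)) = Add(Mul(4, Add(-4, 1)), Mul(Pow(-6, 2), 9)) = Add(Mul(4, -3), Mul(36, 9)) = Add(-12, 324) = 312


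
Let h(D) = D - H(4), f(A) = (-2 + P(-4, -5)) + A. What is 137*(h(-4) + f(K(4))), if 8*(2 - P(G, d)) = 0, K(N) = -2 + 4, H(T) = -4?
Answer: 274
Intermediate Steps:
K(N) = 2
P(G, d) = 2 (P(G, d) = 2 - ⅛*0 = 2 + 0 = 2)
f(A) = A (f(A) = (-2 + 2) + A = 0 + A = A)
h(D) = 4 + D (h(D) = D - 1*(-4) = D + 4 = 4 + D)
137*(h(-4) + f(K(4))) = 137*((4 - 4) + 2) = 137*(0 + 2) = 137*2 = 274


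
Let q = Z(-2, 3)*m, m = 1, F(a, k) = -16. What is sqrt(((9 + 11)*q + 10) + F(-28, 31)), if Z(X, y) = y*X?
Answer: 3*I*sqrt(14) ≈ 11.225*I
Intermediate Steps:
Z(X, y) = X*y
q = -6 (q = -2*3*1 = -6*1 = -6)
sqrt(((9 + 11)*q + 10) + F(-28, 31)) = sqrt(((9 + 11)*(-6) + 10) - 16) = sqrt((20*(-6) + 10) - 16) = sqrt((-120 + 10) - 16) = sqrt(-110 - 16) = sqrt(-126) = 3*I*sqrt(14)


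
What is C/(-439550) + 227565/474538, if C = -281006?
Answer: 116687110489/104291588950 ≈ 1.1189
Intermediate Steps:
C/(-439550) + 227565/474538 = -281006/(-439550) + 227565/474538 = -281006*(-1/439550) + 227565*(1/474538) = 140503/219775 + 227565/474538 = 116687110489/104291588950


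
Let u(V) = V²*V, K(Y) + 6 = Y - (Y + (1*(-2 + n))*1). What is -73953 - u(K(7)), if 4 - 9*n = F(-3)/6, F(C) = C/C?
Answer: -11631283273/157464 ≈ -73866.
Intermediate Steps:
F(C) = 1
n = 23/54 (n = 4/9 - 1/(9*6) = 4/9 - ⅑*⅙ = 4/9 - 1/54 = 23/54 ≈ 0.42593)
K(Y) = -239/54 (K(Y) = -6 + (Y - (Y + (1*(-2 + 23/54))*1)) = -6 + (Y - (Y + (1*(-85/54))*1)) = -6 + (Y - (Y - 85/54*1)) = -6 + (Y - (Y - 85/54)) = -6 + (Y - (-85/54 + Y)) = -6 + (Y + (85/54 - Y)) = -6 + 85/54 = -239/54)
u(V) = V³
-73953 - u(K(7)) = -73953 - (-239/54)³ = -73953 - 1*(-13651919/157464) = -73953 + 13651919/157464 = -11631283273/157464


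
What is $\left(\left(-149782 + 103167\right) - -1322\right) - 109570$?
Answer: $-154863$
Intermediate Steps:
$\left(\left(-149782 + 103167\right) - -1322\right) - 109570 = \left(-46615 + \left(-17265 + 18587\right)\right) - 109570 = \left(-46615 + 1322\right) - 109570 = -45293 - 109570 = -154863$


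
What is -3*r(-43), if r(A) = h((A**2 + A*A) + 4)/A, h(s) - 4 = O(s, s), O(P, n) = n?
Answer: 11118/43 ≈ 258.56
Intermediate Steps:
h(s) = 4 + s
r(A) = (8 + 2*A**2)/A (r(A) = (4 + ((A**2 + A*A) + 4))/A = (4 + ((A**2 + A**2) + 4))/A = (4 + (2*A**2 + 4))/A = (4 + (4 + 2*A**2))/A = (8 + 2*A**2)/A)
-3*r(-43) = -3*(2*(-43) + 8/(-43)) = -3*(-86 + 8*(-1/43)) = -3*(-86 - 8/43) = -3*(-3706/43) = 11118/43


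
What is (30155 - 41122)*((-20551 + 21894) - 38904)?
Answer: 411931487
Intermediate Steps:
(30155 - 41122)*((-20551 + 21894) - 38904) = -10967*(1343 - 38904) = -10967*(-37561) = 411931487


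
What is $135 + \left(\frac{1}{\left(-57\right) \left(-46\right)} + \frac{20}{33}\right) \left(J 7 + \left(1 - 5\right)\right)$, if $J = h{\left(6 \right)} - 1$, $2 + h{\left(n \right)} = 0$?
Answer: $\frac{3456395}{28842} \approx 119.84$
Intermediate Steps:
$h{\left(n \right)} = -2$ ($h{\left(n \right)} = -2 + 0 = -2$)
$J = -3$ ($J = -2 - 1 = -3$)
$135 + \left(\frac{1}{\left(-57\right) \left(-46\right)} + \frac{20}{33}\right) \left(J 7 + \left(1 - 5\right)\right) = 135 + \left(\frac{1}{\left(-57\right) \left(-46\right)} + \frac{20}{33}\right) \left(\left(-3\right) 7 + \left(1 - 5\right)\right) = 135 + \left(\left(- \frac{1}{57}\right) \left(- \frac{1}{46}\right) + 20 \cdot \frac{1}{33}\right) \left(-21 + \left(1 - 5\right)\right) = 135 + \left(\frac{1}{2622} + \frac{20}{33}\right) \left(-21 - 4\right) = 135 + \frac{17491}{28842} \left(-25\right) = 135 - \frac{437275}{28842} = \frac{3456395}{28842}$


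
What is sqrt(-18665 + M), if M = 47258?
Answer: 9*sqrt(353) ≈ 169.09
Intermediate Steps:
sqrt(-18665 + M) = sqrt(-18665 + 47258) = sqrt(28593) = 9*sqrt(353)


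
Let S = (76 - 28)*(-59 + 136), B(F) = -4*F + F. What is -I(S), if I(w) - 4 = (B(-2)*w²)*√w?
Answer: -4 - 327849984*√231 ≈ -4.9829e+9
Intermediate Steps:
B(F) = -3*F
S = 3696 (S = 48*77 = 3696)
I(w) = 4 + 6*w^(5/2) (I(w) = 4 + ((-3*(-2))*w²)*√w = 4 + (6*w²)*√w = 4 + 6*w^(5/2))
-I(S) = -(4 + 6*3696^(5/2)) = -(4 + 6*(54641664*√231)) = -(4 + 327849984*√231) = -4 - 327849984*√231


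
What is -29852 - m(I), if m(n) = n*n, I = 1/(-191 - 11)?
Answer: -1218081009/40804 ≈ -29852.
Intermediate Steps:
I = -1/202 (I = 1/(-202) = -1/202 ≈ -0.0049505)
m(n) = n²
-29852 - m(I) = -29852 - (-1/202)² = -29852 - 1*1/40804 = -29852 - 1/40804 = -1218081009/40804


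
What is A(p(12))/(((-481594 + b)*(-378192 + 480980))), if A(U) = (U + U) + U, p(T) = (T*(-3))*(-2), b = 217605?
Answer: -54/6783725333 ≈ -7.9602e-9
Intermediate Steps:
p(T) = 6*T (p(T) = -3*T*(-2) = 6*T)
A(U) = 3*U (A(U) = 2*U + U = 3*U)
A(p(12))/(((-481594 + b)*(-378192 + 480980))) = (3*(6*12))/(((-481594 + 217605)*(-378192 + 480980))) = (3*72)/((-263989*102788)) = 216/(-27134901332) = 216*(-1/27134901332) = -54/6783725333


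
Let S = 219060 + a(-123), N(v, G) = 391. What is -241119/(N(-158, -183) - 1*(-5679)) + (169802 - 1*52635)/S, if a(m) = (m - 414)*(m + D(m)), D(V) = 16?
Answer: -65962781071/1678470330 ≈ -39.299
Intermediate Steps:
a(m) = (-414 + m)*(16 + m) (a(m) = (m - 414)*(m + 16) = (-414 + m)*(16 + m))
S = 276519 (S = 219060 + (-6624 + (-123)**2 - 398*(-123)) = 219060 + (-6624 + 15129 + 48954) = 219060 + 57459 = 276519)
-241119/(N(-158, -183) - 1*(-5679)) + (169802 - 1*52635)/S = -241119/(391 - 1*(-5679)) + (169802 - 1*52635)/276519 = -241119/(391 + 5679) + (169802 - 52635)*(1/276519) = -241119/6070 + 117167*(1/276519) = -241119*1/6070 + 117167/276519 = -241119/6070 + 117167/276519 = -65962781071/1678470330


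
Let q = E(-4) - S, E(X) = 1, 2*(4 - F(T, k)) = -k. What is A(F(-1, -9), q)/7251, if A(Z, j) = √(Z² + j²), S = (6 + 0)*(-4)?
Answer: √2501/14502 ≈ 0.0034485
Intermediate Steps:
F(T, k) = 4 + k/2 (F(T, k) = 4 - (-1)*k/2 = 4 + k/2)
S = -24 (S = 6*(-4) = -24)
q = 25 (q = 1 - 1*(-24) = 1 + 24 = 25)
A(F(-1, -9), q)/7251 = √((4 + (½)*(-9))² + 25²)/7251 = √((4 - 9/2)² + 625)*(1/7251) = √((-½)² + 625)*(1/7251) = √(¼ + 625)*(1/7251) = √(2501/4)*(1/7251) = (√2501/2)*(1/7251) = √2501/14502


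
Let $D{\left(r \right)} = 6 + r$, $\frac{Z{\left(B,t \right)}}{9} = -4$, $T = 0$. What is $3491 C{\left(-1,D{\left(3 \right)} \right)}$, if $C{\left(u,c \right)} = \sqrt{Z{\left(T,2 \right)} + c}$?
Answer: $10473 i \sqrt{3} \approx 18140.0 i$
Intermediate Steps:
$Z{\left(B,t \right)} = -36$ ($Z{\left(B,t \right)} = 9 \left(-4\right) = -36$)
$C{\left(u,c \right)} = \sqrt{-36 + c}$
$3491 C{\left(-1,D{\left(3 \right)} \right)} = 3491 \sqrt{-36 + \left(6 + 3\right)} = 3491 \sqrt{-36 + 9} = 3491 \sqrt{-27} = 3491 \cdot 3 i \sqrt{3} = 10473 i \sqrt{3}$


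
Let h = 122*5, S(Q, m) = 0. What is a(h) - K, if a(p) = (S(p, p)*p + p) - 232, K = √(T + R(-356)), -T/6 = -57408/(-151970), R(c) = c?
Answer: 378 - 2*I*√3059956865/5845 ≈ 378.0 - 18.928*I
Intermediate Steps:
T = -13248/5845 (T = -(-344448)/(-151970) = -(-344448)*(-1)/151970 = -6*2208/5845 = -13248/5845 ≈ -2.2666)
h = 610
K = 2*I*√3059956865/5845 (K = √(-13248/5845 - 356) = √(-2094068/5845) = 2*I*√3059956865/5845 ≈ 18.928*I)
a(p) = -232 + p (a(p) = (0*p + p) - 232 = (0 + p) - 232 = p - 232 = -232 + p)
a(h) - K = (-232 + 610) - 2*I*√3059956865/5845 = 378 - 2*I*√3059956865/5845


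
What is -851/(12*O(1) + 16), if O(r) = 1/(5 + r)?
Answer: -851/18 ≈ -47.278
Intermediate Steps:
-851/(12*O(1) + 16) = -851/(12/(5 + 1) + 16) = -851/(12/6 + 16) = -851/(12*(⅙) + 16) = -851/(2 + 16) = -851/18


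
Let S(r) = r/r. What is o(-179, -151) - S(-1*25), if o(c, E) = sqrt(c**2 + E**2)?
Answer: -1 + sqrt(54842) ≈ 233.18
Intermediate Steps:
S(r) = 1
o(c, E) = sqrt(E**2 + c**2)
o(-179, -151) - S(-1*25) = sqrt((-151)**2 + (-179)**2) - 1*1 = sqrt(22801 + 32041) - 1 = sqrt(54842) - 1 = -1 + sqrt(54842)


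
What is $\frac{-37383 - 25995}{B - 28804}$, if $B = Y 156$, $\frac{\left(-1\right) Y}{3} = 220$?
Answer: $\frac{31689}{65882} \approx 0.481$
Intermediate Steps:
$Y = -660$ ($Y = \left(-3\right) 220 = -660$)
$B = -102960$ ($B = \left(-660\right) 156 = -102960$)
$\frac{-37383 - 25995}{B - 28804} = \frac{-37383 - 25995}{-102960 - 28804} = - \frac{63378}{-131764} = \left(-63378\right) \left(- \frac{1}{131764}\right) = \frac{31689}{65882}$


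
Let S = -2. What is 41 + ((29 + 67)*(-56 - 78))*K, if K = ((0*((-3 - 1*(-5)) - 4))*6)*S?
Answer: 41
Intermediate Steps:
K = 0 (K = ((0*((-3 - 1*(-5)) - 4))*6)*(-2) = ((0*((-3 + 5) - 4))*6)*(-2) = ((0*(2 - 4))*6)*(-2) = ((0*(-2))*6)*(-2) = (0*6)*(-2) = 0*(-2) = 0)
41 + ((29 + 67)*(-56 - 78))*K = 41 + ((29 + 67)*(-56 - 78))*0 = 41 + (96*(-134))*0 = 41 - 12864*0 = 41 + 0 = 41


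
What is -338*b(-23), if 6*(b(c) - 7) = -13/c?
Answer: -165451/69 ≈ -2397.8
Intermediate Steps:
b(c) = 7 - 13/(6*c) (b(c) = 7 + (-13/c)/6 = 7 - 13/(6*c))
-338*b(-23) = -338*(7 - 13/6/(-23)) = -338*(7 - 13/6*(-1/23)) = -338*(7 + 13/138) = -338*979/138 = -165451/69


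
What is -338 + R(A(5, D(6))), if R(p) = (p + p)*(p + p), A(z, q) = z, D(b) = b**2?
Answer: -238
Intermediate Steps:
R(p) = 4*p**2 (R(p) = (2*p)*(2*p) = 4*p**2)
-338 + R(A(5, D(6))) = -338 + 4*5**2 = -338 + 4*25 = -338 + 100 = -238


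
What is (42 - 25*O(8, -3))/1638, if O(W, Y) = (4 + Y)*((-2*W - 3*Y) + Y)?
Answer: 146/819 ≈ 0.17827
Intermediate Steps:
O(W, Y) = (4 + Y)*(-2*W - 2*Y) (O(W, Y) = (4 + Y)*((-3*Y - 2*W) + Y) = (4 + Y)*(-2*W - 2*Y))
(42 - 25*O(8, -3))/1638 = (42 - 25*(-8*8 - 8*(-3) - 2*(-3)² - 2*8*(-3)))/1638 = (42 - 25*(-64 + 24 - 2*9 + 48))*(1/1638) = (42 - 25*(-64 + 24 - 18 + 48))*(1/1638) = (42 - 25*(-10))*(1/1638) = (42 + 250)*(1/1638) = 292*(1/1638) = 146/819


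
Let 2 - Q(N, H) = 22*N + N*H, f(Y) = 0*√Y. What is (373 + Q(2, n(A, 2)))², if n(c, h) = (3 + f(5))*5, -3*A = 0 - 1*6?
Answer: 90601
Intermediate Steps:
A = 2 (A = -(0 - 1*6)/3 = -(0 - 6)/3 = -⅓*(-6) = 2)
f(Y) = 0
n(c, h) = 15 (n(c, h) = (3 + 0)*5 = 3*5 = 15)
Q(N, H) = 2 - 22*N - H*N (Q(N, H) = 2 - (22*N + N*H) = 2 - (22*N + H*N) = 2 + (-22*N - H*N) = 2 - 22*N - H*N)
(373 + Q(2, n(A, 2)))² = (373 + (2 - 22*2 - 1*15*2))² = (373 + (2 - 44 - 30))² = (373 - 72)² = 301² = 90601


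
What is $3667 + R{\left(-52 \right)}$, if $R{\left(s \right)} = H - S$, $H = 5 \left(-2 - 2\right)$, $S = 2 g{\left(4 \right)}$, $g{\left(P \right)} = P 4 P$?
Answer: $3519$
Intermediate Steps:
$g{\left(P \right)} = 4 P^{2}$ ($g{\left(P \right)} = 4 P P = 4 P^{2}$)
$S = 128$ ($S = 2 \cdot 4 \cdot 4^{2} = 2 \cdot 4 \cdot 16 = 2 \cdot 64 = 128$)
$H = -20$ ($H = 5 \left(-4\right) = -20$)
$R{\left(s \right)} = -148$ ($R{\left(s \right)} = -20 - 128 = -148$)
$3667 + R{\left(-52 \right)} = 3667 - 148 = 3519$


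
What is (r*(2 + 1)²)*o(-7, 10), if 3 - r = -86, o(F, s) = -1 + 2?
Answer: 801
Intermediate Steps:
o(F, s) = 1
r = 89 (r = 3 - 1*(-86) = 3 + 86 = 89)
(r*(2 + 1)²)*o(-7, 10) = (89*(2 + 1)²)*1 = (89*3²)*1 = (89*9)*1 = 801*1 = 801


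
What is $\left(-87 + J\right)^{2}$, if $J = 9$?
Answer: $6084$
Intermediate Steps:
$\left(-87 + J\right)^{2} = \left(-87 + 9\right)^{2} = \left(-78\right)^{2} = 6084$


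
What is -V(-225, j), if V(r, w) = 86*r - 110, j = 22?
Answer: 19460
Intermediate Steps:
V(r, w) = -110 + 86*r
-V(-225, j) = -(-110 + 86*(-225)) = -(-110 - 19350) = -1*(-19460) = 19460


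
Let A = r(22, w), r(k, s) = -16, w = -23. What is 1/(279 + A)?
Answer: 1/263 ≈ 0.0038023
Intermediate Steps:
A = -16
1/(279 + A) = 1/(279 - 16) = 1/263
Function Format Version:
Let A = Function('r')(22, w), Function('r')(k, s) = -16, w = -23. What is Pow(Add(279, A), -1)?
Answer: Rational(1, 263) ≈ 0.0038023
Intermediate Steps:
A = -16
Pow(Add(279, A), -1) = Pow(Add(279, -16), -1) = Pow(263, -1) = Rational(1, 263)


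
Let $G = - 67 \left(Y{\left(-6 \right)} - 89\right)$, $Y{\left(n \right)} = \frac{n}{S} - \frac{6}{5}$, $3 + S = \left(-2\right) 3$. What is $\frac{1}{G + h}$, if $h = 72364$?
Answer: $\frac{15}{1175441} \approx 1.2761 \cdot 10^{-5}$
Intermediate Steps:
$S = -9$ ($S = -3 - 6 = -9$)
$Y{\left(n \right)} = - \frac{6}{5} - \frac{n}{9}$ ($Y{\left(n \right)} = \frac{n}{-9} - \frac{6}{5} = n \left(- \frac{1}{9}\right) - \frac{6}{5} = - \frac{n}{9} - \frac{6}{5} = - \frac{6}{5} - \frac{n}{9}$)
$G = \frac{89981}{15}$ ($G = - 67 \left(\left(- \frac{6}{5} - - \frac{2}{3}\right) - 89\right) = - 67 \left(\left(- \frac{6}{5} + \frac{2}{3}\right) - 89\right) = - 67 \left(- \frac{8}{15} - 89\right) = \left(-67\right) \left(- \frac{1343}{15}\right) = \frac{89981}{15} \approx 5998.7$)
$\frac{1}{G + h} = \frac{1}{\frac{89981}{15} + 72364} = \frac{1}{\frac{1175441}{15}} = \frac{15}{1175441}$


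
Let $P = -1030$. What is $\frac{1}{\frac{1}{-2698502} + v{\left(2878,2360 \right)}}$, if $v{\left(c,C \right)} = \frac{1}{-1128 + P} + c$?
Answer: $\frac{1455841829}{4189912108697} \approx 0.00034746$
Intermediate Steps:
$v{\left(c,C \right)} = - \frac{1}{2158} + c$ ($v{\left(c,C \right)} = \frac{1}{-1128 - 1030} + c = \frac{1}{-2158} + c = - \frac{1}{2158} + c$)
$\frac{1}{\frac{1}{-2698502} + v{\left(2878,2360 \right)}} = \frac{1}{\frac{1}{-2698502} + \left(- \frac{1}{2158} + 2878\right)} = \frac{1}{- \frac{1}{2698502} + \frac{6210723}{2158}} = \frac{1}{\frac{4189912108697}{1455841829}} = \frac{1455841829}{4189912108697}$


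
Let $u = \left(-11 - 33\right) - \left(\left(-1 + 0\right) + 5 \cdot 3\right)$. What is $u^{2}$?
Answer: $3364$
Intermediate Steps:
$u = -58$ ($u = -44 - \left(-1 + 15\right) = -44 - 14 = -58$)
$u^{2} = \left(-58\right)^{2} = 3364$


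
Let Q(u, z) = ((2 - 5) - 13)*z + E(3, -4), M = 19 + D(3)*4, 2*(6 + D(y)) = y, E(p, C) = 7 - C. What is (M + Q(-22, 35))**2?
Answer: 300304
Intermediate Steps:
D(y) = -6 + y/2
M = 1 (M = 19 + (-6 + (1/2)*3)*4 = 19 + (-6 + 3/2)*4 = 19 - 9/2*4 = 19 - 18 = 1)
Q(u, z) = 11 - 16*z (Q(u, z) = ((2 - 5) - 13)*z + (7 - 1*(-4)) = (-3 - 13)*z + (7 + 4) = -16*z + 11 = 11 - 16*z)
(M + Q(-22, 35))**2 = (1 + (11 - 16*35))**2 = (1 + (11 - 560))**2 = (1 - 549)**2 = (-548)**2 = 300304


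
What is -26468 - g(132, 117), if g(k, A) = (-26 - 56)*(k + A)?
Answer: -6050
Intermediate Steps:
g(k, A) = -82*A - 82*k (g(k, A) = -82*(A + k) = -82*A - 82*k)
-26468 - g(132, 117) = -26468 - (-82*117 - 82*132) = -26468 - (-9594 - 10824) = -26468 - 1*(-20418) = -26468 + 20418 = -6050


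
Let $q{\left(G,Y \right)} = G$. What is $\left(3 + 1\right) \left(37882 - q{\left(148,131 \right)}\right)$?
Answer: $150936$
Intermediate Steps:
$\left(3 + 1\right) \left(37882 - q{\left(148,131 \right)}\right) = \left(3 + 1\right) \left(37882 - 148\right) = 4 \left(37882 - 148\right) = 4 \cdot 37734 = 150936$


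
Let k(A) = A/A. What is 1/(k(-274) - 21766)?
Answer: -1/21765 ≈ -4.5945e-5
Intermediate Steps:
k(A) = 1
1/(k(-274) - 21766) = 1/(1 - 21766) = 1/(-21765) = -1/21765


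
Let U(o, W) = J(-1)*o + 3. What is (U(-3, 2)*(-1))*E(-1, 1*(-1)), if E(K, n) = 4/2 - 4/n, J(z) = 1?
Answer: 0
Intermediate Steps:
U(o, W) = 3 + o (U(o, W) = 1*o + 3 = o + 3 = 3 + o)
E(K, n) = 2 - 4/n (E(K, n) = 4*(½) - 4/n = 2 - 4/n)
(U(-3, 2)*(-1))*E(-1, 1*(-1)) = ((3 - 3)*(-1))*(2 - 4/(1*(-1))) = (0*(-1))*(2 - 4/(-1)) = 0*(2 - 4*(-1)) = 0*(2 + 4) = 0*6 = 0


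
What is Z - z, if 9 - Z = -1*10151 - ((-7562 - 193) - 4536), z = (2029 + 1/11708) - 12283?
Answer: 95104083/11708 ≈ 8123.0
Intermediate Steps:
z = -120053831/11708 (z = (2029 + 1/11708) - 12283 = 23755533/11708 - 12283 = -120053831/11708 ≈ -10254.)
Z = -2131 (Z = 9 - (-1*10151 - ((-7562 - 193) - 4536)) = 9 - (-10151 - (-7755 - 4536)) = 9 - (-10151 - 1*(-12291)) = 9 - (-10151 + 12291) = 9 - 1*2140 = 9 - 2140 = -2131)
Z - z = -2131 - 1*(-120053831/11708) = -2131 + 120053831/11708 = 95104083/11708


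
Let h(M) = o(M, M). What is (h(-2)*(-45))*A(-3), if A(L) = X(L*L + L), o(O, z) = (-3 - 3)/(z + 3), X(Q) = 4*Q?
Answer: 6480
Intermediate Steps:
o(O, z) = -6/(3 + z)
h(M) = -6/(3 + M)
A(L) = 4*L + 4*L**2 (A(L) = 4*(L*L + L) = 4*(L**2 + L) = 4*(L + L**2) = 4*L + 4*L**2)
(h(-2)*(-45))*A(-3) = (-6/(3 - 2)*(-45))*(4*(-3)*(1 - 3)) = (-6/1*(-45))*(4*(-3)*(-2)) = (-6*1*(-45))*24 = -6*(-45)*24 = 270*24 = 6480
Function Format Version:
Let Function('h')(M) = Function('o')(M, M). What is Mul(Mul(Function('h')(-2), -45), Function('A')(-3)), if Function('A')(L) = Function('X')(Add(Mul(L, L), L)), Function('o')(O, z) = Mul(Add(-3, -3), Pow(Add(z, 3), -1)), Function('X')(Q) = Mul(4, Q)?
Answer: 6480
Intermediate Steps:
Function('o')(O, z) = Mul(-6, Pow(Add(3, z), -1))
Function('h')(M) = Mul(-6, Pow(Add(3, M), -1))
Function('A')(L) = Add(Mul(4, L), Mul(4, Pow(L, 2))) (Function('A')(L) = Mul(4, Add(Mul(L, L), L)) = Mul(4, Add(Pow(L, 2), L)) = Mul(4, Add(L, Pow(L, 2))) = Add(Mul(4, L), Mul(4, Pow(L, 2))))
Mul(Mul(Function('h')(-2), -45), Function('A')(-3)) = Mul(Mul(Mul(-6, Pow(Add(3, -2), -1)), -45), Mul(4, -3, Add(1, -3))) = Mul(Mul(Mul(-6, Pow(1, -1)), -45), Mul(4, -3, -2)) = Mul(Mul(Mul(-6, 1), -45), 24) = Mul(Mul(-6, -45), 24) = Mul(270, 24) = 6480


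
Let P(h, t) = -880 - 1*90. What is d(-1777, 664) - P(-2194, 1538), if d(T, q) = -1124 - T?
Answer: 1623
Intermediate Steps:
P(h, t) = -970 (P(h, t) = -880 - 90 = -970)
d(-1777, 664) - P(-2194, 1538) = (-1124 - 1*(-1777)) - 1*(-970) = (-1124 + 1777) + 970 = 653 + 970 = 1623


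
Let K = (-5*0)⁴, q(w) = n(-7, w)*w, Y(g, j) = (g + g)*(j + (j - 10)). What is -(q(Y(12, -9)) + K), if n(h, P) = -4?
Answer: -2688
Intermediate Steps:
Y(g, j) = 2*g*(-10 + 2*j) (Y(g, j) = (2*g)*(j + (-10 + j)) = (2*g)*(-10 + 2*j) = 2*g*(-10 + 2*j))
q(w) = -4*w
K = 0 (K = 0⁴ = 0)
-(q(Y(12, -9)) + K) = -(-16*12*(-5 - 9) + 0) = -(-16*12*(-14) + 0) = -(-4*(-672) + 0) = -(2688 + 0) = -1*2688 = -2688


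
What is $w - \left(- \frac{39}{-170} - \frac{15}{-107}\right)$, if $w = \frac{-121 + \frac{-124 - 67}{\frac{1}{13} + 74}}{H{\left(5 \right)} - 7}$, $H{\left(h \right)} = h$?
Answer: $\frac{10055003}{163710} \approx 61.42$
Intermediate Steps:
$w = \frac{59503}{963}$ ($w = \frac{-121 + \frac{-124 - 67}{\frac{1}{13} + 74}}{5 - 7} = \frac{-121 - \frac{191}{\frac{1}{13} + 74}}{-2} = \left(-121 - \frac{191}{\frac{963}{13}}\right) \left(- \frac{1}{2}\right) = \left(-121 - \frac{2483}{963}\right) \left(- \frac{1}{2}\right) = \left(- \frac{119006}{963}\right) \left(- \frac{1}{2}\right) = \frac{59503}{963} \approx 61.789$)
$w - \left(- \frac{39}{-170} - \frac{15}{-107}\right) = \frac{59503}{963} - \left(- \frac{39}{-170} - \frac{15}{-107}\right) = \frac{59503}{963} - \left(\left(-39\right) \left(- \frac{1}{170}\right) - - \frac{15}{107}\right) = \frac{59503}{963} - \left(\frac{39}{170} + \frac{15}{107}\right) = \frac{59503}{963} - \frac{6723}{18190} = \frac{10055003}{163710}$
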